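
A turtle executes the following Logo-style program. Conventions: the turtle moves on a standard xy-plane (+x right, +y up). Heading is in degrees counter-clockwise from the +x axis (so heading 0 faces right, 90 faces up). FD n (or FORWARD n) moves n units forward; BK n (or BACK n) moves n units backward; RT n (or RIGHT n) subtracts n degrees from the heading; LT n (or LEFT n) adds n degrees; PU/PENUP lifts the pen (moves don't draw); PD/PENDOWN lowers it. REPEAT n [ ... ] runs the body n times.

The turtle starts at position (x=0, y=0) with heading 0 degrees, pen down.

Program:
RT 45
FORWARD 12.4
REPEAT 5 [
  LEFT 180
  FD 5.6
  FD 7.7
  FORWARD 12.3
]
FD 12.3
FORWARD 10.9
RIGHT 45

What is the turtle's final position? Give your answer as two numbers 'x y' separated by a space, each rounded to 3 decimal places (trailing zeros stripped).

Executing turtle program step by step:
Start: pos=(0,0), heading=0, pen down
RT 45: heading 0 -> 315
FD 12.4: (0,0) -> (8.768,-8.768) [heading=315, draw]
REPEAT 5 [
  -- iteration 1/5 --
  LT 180: heading 315 -> 135
  FD 5.6: (8.768,-8.768) -> (4.808,-4.808) [heading=135, draw]
  FD 7.7: (4.808,-4.808) -> (-0.636,0.636) [heading=135, draw]
  FD 12.3: (-0.636,0.636) -> (-9.334,9.334) [heading=135, draw]
  -- iteration 2/5 --
  LT 180: heading 135 -> 315
  FD 5.6: (-9.334,9.334) -> (-5.374,5.374) [heading=315, draw]
  FD 7.7: (-5.374,5.374) -> (0.071,-0.071) [heading=315, draw]
  FD 12.3: (0.071,-0.071) -> (8.768,-8.768) [heading=315, draw]
  -- iteration 3/5 --
  LT 180: heading 315 -> 135
  FD 5.6: (8.768,-8.768) -> (4.808,-4.808) [heading=135, draw]
  FD 7.7: (4.808,-4.808) -> (-0.636,0.636) [heading=135, draw]
  FD 12.3: (-0.636,0.636) -> (-9.334,9.334) [heading=135, draw]
  -- iteration 4/5 --
  LT 180: heading 135 -> 315
  FD 5.6: (-9.334,9.334) -> (-5.374,5.374) [heading=315, draw]
  FD 7.7: (-5.374,5.374) -> (0.071,-0.071) [heading=315, draw]
  FD 12.3: (0.071,-0.071) -> (8.768,-8.768) [heading=315, draw]
  -- iteration 5/5 --
  LT 180: heading 315 -> 135
  FD 5.6: (8.768,-8.768) -> (4.808,-4.808) [heading=135, draw]
  FD 7.7: (4.808,-4.808) -> (-0.636,0.636) [heading=135, draw]
  FD 12.3: (-0.636,0.636) -> (-9.334,9.334) [heading=135, draw]
]
FD 12.3: (-9.334,9.334) -> (-18.031,18.031) [heading=135, draw]
FD 10.9: (-18.031,18.031) -> (-25.739,25.739) [heading=135, draw]
RT 45: heading 135 -> 90
Final: pos=(-25.739,25.739), heading=90, 18 segment(s) drawn

Answer: -25.739 25.739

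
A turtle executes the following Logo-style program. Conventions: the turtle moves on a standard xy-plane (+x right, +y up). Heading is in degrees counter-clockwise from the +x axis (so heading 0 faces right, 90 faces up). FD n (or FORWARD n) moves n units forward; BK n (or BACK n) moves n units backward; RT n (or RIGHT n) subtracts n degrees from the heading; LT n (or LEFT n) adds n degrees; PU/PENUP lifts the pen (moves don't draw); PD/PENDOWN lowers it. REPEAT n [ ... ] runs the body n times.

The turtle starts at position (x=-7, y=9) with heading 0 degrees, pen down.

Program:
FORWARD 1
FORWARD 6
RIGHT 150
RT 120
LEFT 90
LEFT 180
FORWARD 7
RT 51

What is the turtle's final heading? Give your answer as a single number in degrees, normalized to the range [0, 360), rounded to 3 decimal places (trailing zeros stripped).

Answer: 309

Derivation:
Executing turtle program step by step:
Start: pos=(-7,9), heading=0, pen down
FD 1: (-7,9) -> (-6,9) [heading=0, draw]
FD 6: (-6,9) -> (0,9) [heading=0, draw]
RT 150: heading 0 -> 210
RT 120: heading 210 -> 90
LT 90: heading 90 -> 180
LT 180: heading 180 -> 0
FD 7: (0,9) -> (7,9) [heading=0, draw]
RT 51: heading 0 -> 309
Final: pos=(7,9), heading=309, 3 segment(s) drawn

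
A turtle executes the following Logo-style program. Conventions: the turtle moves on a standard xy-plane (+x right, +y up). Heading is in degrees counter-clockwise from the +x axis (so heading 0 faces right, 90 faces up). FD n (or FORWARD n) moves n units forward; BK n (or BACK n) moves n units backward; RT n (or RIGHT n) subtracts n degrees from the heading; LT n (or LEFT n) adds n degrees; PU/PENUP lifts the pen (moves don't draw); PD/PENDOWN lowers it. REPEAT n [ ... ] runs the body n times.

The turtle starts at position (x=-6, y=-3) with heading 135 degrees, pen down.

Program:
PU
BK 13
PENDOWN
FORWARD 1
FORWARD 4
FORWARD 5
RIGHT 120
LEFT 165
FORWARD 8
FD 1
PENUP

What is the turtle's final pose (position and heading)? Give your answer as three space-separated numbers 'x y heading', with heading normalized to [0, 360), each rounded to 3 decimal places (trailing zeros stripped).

Answer: -12.879 -5.121 180

Derivation:
Executing turtle program step by step:
Start: pos=(-6,-3), heading=135, pen down
PU: pen up
BK 13: (-6,-3) -> (3.192,-12.192) [heading=135, move]
PD: pen down
FD 1: (3.192,-12.192) -> (2.485,-11.485) [heading=135, draw]
FD 4: (2.485,-11.485) -> (-0.343,-8.657) [heading=135, draw]
FD 5: (-0.343,-8.657) -> (-3.879,-5.121) [heading=135, draw]
RT 120: heading 135 -> 15
LT 165: heading 15 -> 180
FD 8: (-3.879,-5.121) -> (-11.879,-5.121) [heading=180, draw]
FD 1: (-11.879,-5.121) -> (-12.879,-5.121) [heading=180, draw]
PU: pen up
Final: pos=(-12.879,-5.121), heading=180, 5 segment(s) drawn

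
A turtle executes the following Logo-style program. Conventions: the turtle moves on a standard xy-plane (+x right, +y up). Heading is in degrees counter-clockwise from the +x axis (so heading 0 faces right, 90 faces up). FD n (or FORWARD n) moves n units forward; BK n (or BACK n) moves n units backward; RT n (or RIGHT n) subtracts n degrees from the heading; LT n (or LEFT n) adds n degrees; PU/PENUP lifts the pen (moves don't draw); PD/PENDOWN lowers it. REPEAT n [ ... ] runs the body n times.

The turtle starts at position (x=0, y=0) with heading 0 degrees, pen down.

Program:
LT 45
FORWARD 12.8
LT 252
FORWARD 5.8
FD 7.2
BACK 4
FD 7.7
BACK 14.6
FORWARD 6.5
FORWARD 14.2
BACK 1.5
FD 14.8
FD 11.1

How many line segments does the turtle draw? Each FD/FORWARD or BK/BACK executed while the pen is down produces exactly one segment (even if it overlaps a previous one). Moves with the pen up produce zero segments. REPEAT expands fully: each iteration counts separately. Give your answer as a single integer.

Answer: 11

Derivation:
Executing turtle program step by step:
Start: pos=(0,0), heading=0, pen down
LT 45: heading 0 -> 45
FD 12.8: (0,0) -> (9.051,9.051) [heading=45, draw]
LT 252: heading 45 -> 297
FD 5.8: (9.051,9.051) -> (11.684,3.883) [heading=297, draw]
FD 7.2: (11.684,3.883) -> (14.953,-2.532) [heading=297, draw]
BK 4: (14.953,-2.532) -> (13.137,1.032) [heading=297, draw]
FD 7.7: (13.137,1.032) -> (16.633,-5.829) [heading=297, draw]
BK 14.6: (16.633,-5.829) -> (10.004,7.18) [heading=297, draw]
FD 6.5: (10.004,7.18) -> (12.955,1.388) [heading=297, draw]
FD 14.2: (12.955,1.388) -> (19.402,-11.264) [heading=297, draw]
BK 1.5: (19.402,-11.264) -> (18.721,-9.927) [heading=297, draw]
FD 14.8: (18.721,-9.927) -> (25.44,-23.114) [heading=297, draw]
FD 11.1: (25.44,-23.114) -> (30.479,-33.005) [heading=297, draw]
Final: pos=(30.479,-33.005), heading=297, 11 segment(s) drawn
Segments drawn: 11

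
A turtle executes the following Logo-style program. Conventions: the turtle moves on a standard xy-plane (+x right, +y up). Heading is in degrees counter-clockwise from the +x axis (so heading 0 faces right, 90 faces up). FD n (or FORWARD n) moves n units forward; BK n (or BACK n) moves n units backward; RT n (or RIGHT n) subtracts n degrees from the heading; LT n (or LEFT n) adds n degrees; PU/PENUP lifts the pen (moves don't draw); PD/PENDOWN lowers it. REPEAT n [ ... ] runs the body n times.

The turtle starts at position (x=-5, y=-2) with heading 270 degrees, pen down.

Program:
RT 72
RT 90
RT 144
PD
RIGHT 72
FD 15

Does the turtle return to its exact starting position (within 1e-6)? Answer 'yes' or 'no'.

Executing turtle program step by step:
Start: pos=(-5,-2), heading=270, pen down
RT 72: heading 270 -> 198
RT 90: heading 198 -> 108
RT 144: heading 108 -> 324
PD: pen down
RT 72: heading 324 -> 252
FD 15: (-5,-2) -> (-9.635,-16.266) [heading=252, draw]
Final: pos=(-9.635,-16.266), heading=252, 1 segment(s) drawn

Start position: (-5, -2)
Final position: (-9.635, -16.266)
Distance = 15; >= 1e-6 -> NOT closed

Answer: no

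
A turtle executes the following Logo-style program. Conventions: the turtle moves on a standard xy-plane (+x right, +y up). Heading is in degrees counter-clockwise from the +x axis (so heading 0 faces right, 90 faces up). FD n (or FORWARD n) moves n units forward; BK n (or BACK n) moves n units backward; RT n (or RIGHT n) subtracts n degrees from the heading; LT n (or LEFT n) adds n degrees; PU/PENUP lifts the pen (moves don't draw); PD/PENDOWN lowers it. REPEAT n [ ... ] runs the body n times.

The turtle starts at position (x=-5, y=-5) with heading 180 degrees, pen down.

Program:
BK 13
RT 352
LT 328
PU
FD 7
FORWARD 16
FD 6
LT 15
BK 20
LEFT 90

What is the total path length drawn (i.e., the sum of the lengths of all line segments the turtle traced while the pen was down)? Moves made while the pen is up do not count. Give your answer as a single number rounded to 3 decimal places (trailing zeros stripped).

Executing turtle program step by step:
Start: pos=(-5,-5), heading=180, pen down
BK 13: (-5,-5) -> (8,-5) [heading=180, draw]
RT 352: heading 180 -> 188
LT 328: heading 188 -> 156
PU: pen up
FD 7: (8,-5) -> (1.605,-2.153) [heading=156, move]
FD 16: (1.605,-2.153) -> (-13.012,4.355) [heading=156, move]
FD 6: (-13.012,4.355) -> (-18.493,6.795) [heading=156, move]
LT 15: heading 156 -> 171
BK 20: (-18.493,6.795) -> (1.261,3.667) [heading=171, move]
LT 90: heading 171 -> 261
Final: pos=(1.261,3.667), heading=261, 1 segment(s) drawn

Segment lengths:
  seg 1: (-5,-5) -> (8,-5), length = 13
Total = 13

Answer: 13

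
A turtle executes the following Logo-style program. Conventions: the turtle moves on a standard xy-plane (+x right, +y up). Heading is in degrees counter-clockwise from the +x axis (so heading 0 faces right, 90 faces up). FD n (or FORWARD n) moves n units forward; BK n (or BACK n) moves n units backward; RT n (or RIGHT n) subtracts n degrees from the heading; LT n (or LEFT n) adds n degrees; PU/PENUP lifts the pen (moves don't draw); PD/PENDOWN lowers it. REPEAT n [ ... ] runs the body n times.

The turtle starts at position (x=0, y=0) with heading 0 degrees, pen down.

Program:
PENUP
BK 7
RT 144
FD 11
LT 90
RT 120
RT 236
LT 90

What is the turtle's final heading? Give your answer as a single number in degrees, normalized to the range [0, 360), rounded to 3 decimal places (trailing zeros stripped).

Executing turtle program step by step:
Start: pos=(0,0), heading=0, pen down
PU: pen up
BK 7: (0,0) -> (-7,0) [heading=0, move]
RT 144: heading 0 -> 216
FD 11: (-7,0) -> (-15.899,-6.466) [heading=216, move]
LT 90: heading 216 -> 306
RT 120: heading 306 -> 186
RT 236: heading 186 -> 310
LT 90: heading 310 -> 40
Final: pos=(-15.899,-6.466), heading=40, 0 segment(s) drawn

Answer: 40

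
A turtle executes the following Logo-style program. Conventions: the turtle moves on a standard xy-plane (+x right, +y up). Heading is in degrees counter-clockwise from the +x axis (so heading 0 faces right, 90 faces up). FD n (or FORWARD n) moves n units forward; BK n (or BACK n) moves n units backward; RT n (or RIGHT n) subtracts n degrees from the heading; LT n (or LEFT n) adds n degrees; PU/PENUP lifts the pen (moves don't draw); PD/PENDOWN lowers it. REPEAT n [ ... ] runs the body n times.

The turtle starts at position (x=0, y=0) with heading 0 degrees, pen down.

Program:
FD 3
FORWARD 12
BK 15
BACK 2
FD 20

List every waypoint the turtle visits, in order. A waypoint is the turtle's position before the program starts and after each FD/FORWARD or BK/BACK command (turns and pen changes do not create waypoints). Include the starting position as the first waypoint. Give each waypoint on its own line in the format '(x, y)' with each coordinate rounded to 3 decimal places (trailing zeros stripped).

Executing turtle program step by step:
Start: pos=(0,0), heading=0, pen down
FD 3: (0,0) -> (3,0) [heading=0, draw]
FD 12: (3,0) -> (15,0) [heading=0, draw]
BK 15: (15,0) -> (0,0) [heading=0, draw]
BK 2: (0,0) -> (-2,0) [heading=0, draw]
FD 20: (-2,0) -> (18,0) [heading=0, draw]
Final: pos=(18,0), heading=0, 5 segment(s) drawn
Waypoints (6 total):
(0, 0)
(3, 0)
(15, 0)
(0, 0)
(-2, 0)
(18, 0)

Answer: (0, 0)
(3, 0)
(15, 0)
(0, 0)
(-2, 0)
(18, 0)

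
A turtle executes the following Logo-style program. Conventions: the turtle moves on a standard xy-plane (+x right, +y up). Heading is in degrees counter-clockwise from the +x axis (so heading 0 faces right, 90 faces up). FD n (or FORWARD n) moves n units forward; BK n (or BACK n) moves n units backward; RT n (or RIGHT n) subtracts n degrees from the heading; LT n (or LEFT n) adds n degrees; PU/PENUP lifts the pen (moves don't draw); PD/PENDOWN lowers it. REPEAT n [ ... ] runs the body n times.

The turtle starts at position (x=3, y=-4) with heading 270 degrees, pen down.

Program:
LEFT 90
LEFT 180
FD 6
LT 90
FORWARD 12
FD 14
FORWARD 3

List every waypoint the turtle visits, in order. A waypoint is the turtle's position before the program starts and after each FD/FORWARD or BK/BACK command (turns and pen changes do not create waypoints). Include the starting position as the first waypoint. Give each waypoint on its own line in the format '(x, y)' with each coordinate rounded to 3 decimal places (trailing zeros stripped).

Executing turtle program step by step:
Start: pos=(3,-4), heading=270, pen down
LT 90: heading 270 -> 0
LT 180: heading 0 -> 180
FD 6: (3,-4) -> (-3,-4) [heading=180, draw]
LT 90: heading 180 -> 270
FD 12: (-3,-4) -> (-3,-16) [heading=270, draw]
FD 14: (-3,-16) -> (-3,-30) [heading=270, draw]
FD 3: (-3,-30) -> (-3,-33) [heading=270, draw]
Final: pos=(-3,-33), heading=270, 4 segment(s) drawn
Waypoints (5 total):
(3, -4)
(-3, -4)
(-3, -16)
(-3, -30)
(-3, -33)

Answer: (3, -4)
(-3, -4)
(-3, -16)
(-3, -30)
(-3, -33)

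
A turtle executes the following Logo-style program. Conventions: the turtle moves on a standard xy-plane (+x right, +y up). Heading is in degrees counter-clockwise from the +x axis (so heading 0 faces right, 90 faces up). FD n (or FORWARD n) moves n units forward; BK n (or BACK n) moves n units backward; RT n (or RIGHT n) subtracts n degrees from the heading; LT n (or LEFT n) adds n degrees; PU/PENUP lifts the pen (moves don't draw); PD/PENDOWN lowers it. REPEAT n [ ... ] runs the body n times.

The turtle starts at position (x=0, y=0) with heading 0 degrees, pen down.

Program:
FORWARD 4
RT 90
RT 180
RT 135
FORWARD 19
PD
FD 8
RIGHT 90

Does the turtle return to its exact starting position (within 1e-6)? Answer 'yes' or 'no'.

Executing turtle program step by step:
Start: pos=(0,0), heading=0, pen down
FD 4: (0,0) -> (4,0) [heading=0, draw]
RT 90: heading 0 -> 270
RT 180: heading 270 -> 90
RT 135: heading 90 -> 315
FD 19: (4,0) -> (17.435,-13.435) [heading=315, draw]
PD: pen down
FD 8: (17.435,-13.435) -> (23.092,-19.092) [heading=315, draw]
RT 90: heading 315 -> 225
Final: pos=(23.092,-19.092), heading=225, 3 segment(s) drawn

Start position: (0, 0)
Final position: (23.092, -19.092)
Distance = 29.962; >= 1e-6 -> NOT closed

Answer: no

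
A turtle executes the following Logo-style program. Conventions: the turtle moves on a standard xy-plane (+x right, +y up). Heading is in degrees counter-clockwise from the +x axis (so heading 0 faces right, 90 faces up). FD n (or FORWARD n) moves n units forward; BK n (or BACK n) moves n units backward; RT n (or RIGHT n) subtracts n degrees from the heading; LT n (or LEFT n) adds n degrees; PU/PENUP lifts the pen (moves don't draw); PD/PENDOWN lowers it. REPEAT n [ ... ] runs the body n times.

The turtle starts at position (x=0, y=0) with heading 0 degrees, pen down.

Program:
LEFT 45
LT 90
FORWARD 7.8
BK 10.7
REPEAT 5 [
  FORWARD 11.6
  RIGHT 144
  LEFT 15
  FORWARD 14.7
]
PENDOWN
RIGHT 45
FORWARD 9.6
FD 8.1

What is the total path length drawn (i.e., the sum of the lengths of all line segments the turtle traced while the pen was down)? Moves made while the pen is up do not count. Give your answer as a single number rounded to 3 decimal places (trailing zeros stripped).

Executing turtle program step by step:
Start: pos=(0,0), heading=0, pen down
LT 45: heading 0 -> 45
LT 90: heading 45 -> 135
FD 7.8: (0,0) -> (-5.515,5.515) [heading=135, draw]
BK 10.7: (-5.515,5.515) -> (2.051,-2.051) [heading=135, draw]
REPEAT 5 [
  -- iteration 1/5 --
  FD 11.6: (2.051,-2.051) -> (-6.152,6.152) [heading=135, draw]
  RT 144: heading 135 -> 351
  LT 15: heading 351 -> 6
  FD 14.7: (-6.152,6.152) -> (8.468,7.688) [heading=6, draw]
  -- iteration 2/5 --
  FD 11.6: (8.468,7.688) -> (20.004,8.901) [heading=6, draw]
  RT 144: heading 6 -> 222
  LT 15: heading 222 -> 237
  FD 14.7: (20.004,8.901) -> (11.998,-3.428) [heading=237, draw]
  -- iteration 3/5 --
  FD 11.6: (11.998,-3.428) -> (5.68,-13.156) [heading=237, draw]
  RT 144: heading 237 -> 93
  LT 15: heading 93 -> 108
  FD 14.7: (5.68,-13.156) -> (1.138,0.824) [heading=108, draw]
  -- iteration 4/5 --
  FD 11.6: (1.138,0.824) -> (-2.447,11.857) [heading=108, draw]
  RT 144: heading 108 -> 324
  LT 15: heading 324 -> 339
  FD 14.7: (-2.447,11.857) -> (11.277,6.589) [heading=339, draw]
  -- iteration 5/5 --
  FD 11.6: (11.277,6.589) -> (22.106,2.432) [heading=339, draw]
  RT 144: heading 339 -> 195
  LT 15: heading 195 -> 210
  FD 14.7: (22.106,2.432) -> (9.376,-4.918) [heading=210, draw]
]
PD: pen down
RT 45: heading 210 -> 165
FD 9.6: (9.376,-4.918) -> (0.103,-2.434) [heading=165, draw]
FD 8.1: (0.103,-2.434) -> (-7.721,-0.337) [heading=165, draw]
Final: pos=(-7.721,-0.337), heading=165, 14 segment(s) drawn

Segment lengths:
  seg 1: (0,0) -> (-5.515,5.515), length = 7.8
  seg 2: (-5.515,5.515) -> (2.051,-2.051), length = 10.7
  seg 3: (2.051,-2.051) -> (-6.152,6.152), length = 11.6
  seg 4: (-6.152,6.152) -> (8.468,7.688), length = 14.7
  seg 5: (8.468,7.688) -> (20.004,8.901), length = 11.6
  seg 6: (20.004,8.901) -> (11.998,-3.428), length = 14.7
  seg 7: (11.998,-3.428) -> (5.68,-13.156), length = 11.6
  seg 8: (5.68,-13.156) -> (1.138,0.824), length = 14.7
  seg 9: (1.138,0.824) -> (-2.447,11.857), length = 11.6
  seg 10: (-2.447,11.857) -> (11.277,6.589), length = 14.7
  seg 11: (11.277,6.589) -> (22.106,2.432), length = 11.6
  seg 12: (22.106,2.432) -> (9.376,-4.918), length = 14.7
  seg 13: (9.376,-4.918) -> (0.103,-2.434), length = 9.6
  seg 14: (0.103,-2.434) -> (-7.721,-0.337), length = 8.1
Total = 167.7

Answer: 167.7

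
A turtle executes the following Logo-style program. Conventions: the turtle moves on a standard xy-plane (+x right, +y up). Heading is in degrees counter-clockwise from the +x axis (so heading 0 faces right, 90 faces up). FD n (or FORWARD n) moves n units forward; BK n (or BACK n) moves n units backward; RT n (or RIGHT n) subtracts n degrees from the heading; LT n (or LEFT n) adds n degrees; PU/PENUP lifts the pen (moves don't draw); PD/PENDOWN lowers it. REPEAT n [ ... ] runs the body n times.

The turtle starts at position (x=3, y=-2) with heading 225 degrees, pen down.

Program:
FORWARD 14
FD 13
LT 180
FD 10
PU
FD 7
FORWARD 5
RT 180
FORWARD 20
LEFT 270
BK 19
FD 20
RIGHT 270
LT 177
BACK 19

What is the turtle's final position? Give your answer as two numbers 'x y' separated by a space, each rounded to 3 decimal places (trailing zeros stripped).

Answer: -29.505 -31.684

Derivation:
Executing turtle program step by step:
Start: pos=(3,-2), heading=225, pen down
FD 14: (3,-2) -> (-6.899,-11.899) [heading=225, draw]
FD 13: (-6.899,-11.899) -> (-16.092,-21.092) [heading=225, draw]
LT 180: heading 225 -> 45
FD 10: (-16.092,-21.092) -> (-9.021,-14.021) [heading=45, draw]
PU: pen up
FD 7: (-9.021,-14.021) -> (-4.071,-9.071) [heading=45, move]
FD 5: (-4.071,-9.071) -> (-0.536,-5.536) [heading=45, move]
RT 180: heading 45 -> 225
FD 20: (-0.536,-5.536) -> (-14.678,-19.678) [heading=225, move]
LT 270: heading 225 -> 135
BK 19: (-14.678,-19.678) -> (-1.243,-33.113) [heading=135, move]
FD 20: (-1.243,-33.113) -> (-15.385,-18.971) [heading=135, move]
RT 270: heading 135 -> 225
LT 177: heading 225 -> 42
BK 19: (-15.385,-18.971) -> (-29.505,-31.684) [heading=42, move]
Final: pos=(-29.505,-31.684), heading=42, 3 segment(s) drawn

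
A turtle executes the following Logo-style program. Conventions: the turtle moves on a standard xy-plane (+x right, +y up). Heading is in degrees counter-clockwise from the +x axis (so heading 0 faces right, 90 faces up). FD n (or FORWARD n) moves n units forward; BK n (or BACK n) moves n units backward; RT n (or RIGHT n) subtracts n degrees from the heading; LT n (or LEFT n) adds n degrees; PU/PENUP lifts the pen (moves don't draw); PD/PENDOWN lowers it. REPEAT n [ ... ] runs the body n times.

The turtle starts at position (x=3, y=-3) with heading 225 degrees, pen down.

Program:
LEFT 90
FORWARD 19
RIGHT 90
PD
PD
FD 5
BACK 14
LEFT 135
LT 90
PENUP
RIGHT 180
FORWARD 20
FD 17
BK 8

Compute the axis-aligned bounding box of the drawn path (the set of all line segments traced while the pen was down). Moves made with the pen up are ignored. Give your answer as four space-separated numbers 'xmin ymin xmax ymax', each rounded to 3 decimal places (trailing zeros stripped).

Executing turtle program step by step:
Start: pos=(3,-3), heading=225, pen down
LT 90: heading 225 -> 315
FD 19: (3,-3) -> (16.435,-16.435) [heading=315, draw]
RT 90: heading 315 -> 225
PD: pen down
PD: pen down
FD 5: (16.435,-16.435) -> (12.899,-19.971) [heading=225, draw]
BK 14: (12.899,-19.971) -> (22.799,-10.071) [heading=225, draw]
LT 135: heading 225 -> 0
LT 90: heading 0 -> 90
PU: pen up
RT 180: heading 90 -> 270
FD 20: (22.799,-10.071) -> (22.799,-30.071) [heading=270, move]
FD 17: (22.799,-30.071) -> (22.799,-47.071) [heading=270, move]
BK 8: (22.799,-47.071) -> (22.799,-39.071) [heading=270, move]
Final: pos=(22.799,-39.071), heading=270, 3 segment(s) drawn

Segment endpoints: x in {3, 12.899, 16.435, 22.799}, y in {-19.971, -16.435, -10.071, -3}
xmin=3, ymin=-19.971, xmax=22.799, ymax=-3

Answer: 3 -19.971 22.799 -3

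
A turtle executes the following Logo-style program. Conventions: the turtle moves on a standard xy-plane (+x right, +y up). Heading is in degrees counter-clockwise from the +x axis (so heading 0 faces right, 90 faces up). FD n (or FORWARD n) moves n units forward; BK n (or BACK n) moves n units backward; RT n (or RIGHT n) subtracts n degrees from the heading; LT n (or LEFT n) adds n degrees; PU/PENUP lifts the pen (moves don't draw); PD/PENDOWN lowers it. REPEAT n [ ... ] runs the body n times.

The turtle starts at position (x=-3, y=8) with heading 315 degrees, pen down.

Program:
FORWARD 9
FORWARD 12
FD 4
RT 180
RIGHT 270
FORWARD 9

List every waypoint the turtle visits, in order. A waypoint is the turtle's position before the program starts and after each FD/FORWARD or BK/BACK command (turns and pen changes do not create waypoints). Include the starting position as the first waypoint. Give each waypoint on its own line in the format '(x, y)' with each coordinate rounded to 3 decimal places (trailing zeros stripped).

Executing turtle program step by step:
Start: pos=(-3,8), heading=315, pen down
FD 9: (-3,8) -> (3.364,1.636) [heading=315, draw]
FD 12: (3.364,1.636) -> (11.849,-6.849) [heading=315, draw]
FD 4: (11.849,-6.849) -> (14.678,-9.678) [heading=315, draw]
RT 180: heading 315 -> 135
RT 270: heading 135 -> 225
FD 9: (14.678,-9.678) -> (8.314,-16.042) [heading=225, draw]
Final: pos=(8.314,-16.042), heading=225, 4 segment(s) drawn
Waypoints (5 total):
(-3, 8)
(3.364, 1.636)
(11.849, -6.849)
(14.678, -9.678)
(8.314, -16.042)

Answer: (-3, 8)
(3.364, 1.636)
(11.849, -6.849)
(14.678, -9.678)
(8.314, -16.042)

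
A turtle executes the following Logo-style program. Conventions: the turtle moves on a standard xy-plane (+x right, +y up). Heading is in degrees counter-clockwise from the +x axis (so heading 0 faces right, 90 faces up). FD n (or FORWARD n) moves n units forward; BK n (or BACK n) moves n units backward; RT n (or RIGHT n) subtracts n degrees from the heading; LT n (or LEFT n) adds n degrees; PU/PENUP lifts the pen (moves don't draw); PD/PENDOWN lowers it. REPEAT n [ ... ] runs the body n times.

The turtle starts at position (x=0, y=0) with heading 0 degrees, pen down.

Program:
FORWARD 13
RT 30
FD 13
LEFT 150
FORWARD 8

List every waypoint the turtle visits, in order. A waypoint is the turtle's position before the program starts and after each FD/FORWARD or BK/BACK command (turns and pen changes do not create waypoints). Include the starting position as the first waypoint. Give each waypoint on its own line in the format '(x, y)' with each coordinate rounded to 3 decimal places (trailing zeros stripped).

Executing turtle program step by step:
Start: pos=(0,0), heading=0, pen down
FD 13: (0,0) -> (13,0) [heading=0, draw]
RT 30: heading 0 -> 330
FD 13: (13,0) -> (24.258,-6.5) [heading=330, draw]
LT 150: heading 330 -> 120
FD 8: (24.258,-6.5) -> (20.258,0.428) [heading=120, draw]
Final: pos=(20.258,0.428), heading=120, 3 segment(s) drawn
Waypoints (4 total):
(0, 0)
(13, 0)
(24.258, -6.5)
(20.258, 0.428)

Answer: (0, 0)
(13, 0)
(24.258, -6.5)
(20.258, 0.428)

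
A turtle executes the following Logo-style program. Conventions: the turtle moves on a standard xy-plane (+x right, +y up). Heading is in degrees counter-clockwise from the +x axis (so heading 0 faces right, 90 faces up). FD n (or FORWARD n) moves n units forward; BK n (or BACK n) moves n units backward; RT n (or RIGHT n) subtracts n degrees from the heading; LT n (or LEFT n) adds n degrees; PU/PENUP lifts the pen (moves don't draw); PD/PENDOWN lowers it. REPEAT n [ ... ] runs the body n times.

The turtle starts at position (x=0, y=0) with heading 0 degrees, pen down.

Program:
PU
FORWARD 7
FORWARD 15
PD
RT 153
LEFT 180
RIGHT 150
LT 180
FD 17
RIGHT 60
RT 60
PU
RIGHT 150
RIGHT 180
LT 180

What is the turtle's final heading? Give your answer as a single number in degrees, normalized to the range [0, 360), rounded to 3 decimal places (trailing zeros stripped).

Answer: 147

Derivation:
Executing turtle program step by step:
Start: pos=(0,0), heading=0, pen down
PU: pen up
FD 7: (0,0) -> (7,0) [heading=0, move]
FD 15: (7,0) -> (22,0) [heading=0, move]
PD: pen down
RT 153: heading 0 -> 207
LT 180: heading 207 -> 27
RT 150: heading 27 -> 237
LT 180: heading 237 -> 57
FD 17: (22,0) -> (31.259,14.257) [heading=57, draw]
RT 60: heading 57 -> 357
RT 60: heading 357 -> 297
PU: pen up
RT 150: heading 297 -> 147
RT 180: heading 147 -> 327
LT 180: heading 327 -> 147
Final: pos=(31.259,14.257), heading=147, 1 segment(s) drawn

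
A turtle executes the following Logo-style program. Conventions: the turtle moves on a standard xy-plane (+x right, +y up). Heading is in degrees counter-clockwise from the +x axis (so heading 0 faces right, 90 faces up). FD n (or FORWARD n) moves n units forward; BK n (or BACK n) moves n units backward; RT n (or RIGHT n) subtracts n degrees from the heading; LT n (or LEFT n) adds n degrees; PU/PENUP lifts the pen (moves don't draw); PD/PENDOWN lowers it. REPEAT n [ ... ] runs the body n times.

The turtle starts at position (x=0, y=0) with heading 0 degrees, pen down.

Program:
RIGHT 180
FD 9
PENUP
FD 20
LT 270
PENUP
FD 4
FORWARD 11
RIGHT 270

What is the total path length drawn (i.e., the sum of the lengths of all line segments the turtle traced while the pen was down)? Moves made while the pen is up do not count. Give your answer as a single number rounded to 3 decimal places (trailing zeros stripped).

Executing turtle program step by step:
Start: pos=(0,0), heading=0, pen down
RT 180: heading 0 -> 180
FD 9: (0,0) -> (-9,0) [heading=180, draw]
PU: pen up
FD 20: (-9,0) -> (-29,0) [heading=180, move]
LT 270: heading 180 -> 90
PU: pen up
FD 4: (-29,0) -> (-29,4) [heading=90, move]
FD 11: (-29,4) -> (-29,15) [heading=90, move]
RT 270: heading 90 -> 180
Final: pos=(-29,15), heading=180, 1 segment(s) drawn

Segment lengths:
  seg 1: (0,0) -> (-9,0), length = 9
Total = 9

Answer: 9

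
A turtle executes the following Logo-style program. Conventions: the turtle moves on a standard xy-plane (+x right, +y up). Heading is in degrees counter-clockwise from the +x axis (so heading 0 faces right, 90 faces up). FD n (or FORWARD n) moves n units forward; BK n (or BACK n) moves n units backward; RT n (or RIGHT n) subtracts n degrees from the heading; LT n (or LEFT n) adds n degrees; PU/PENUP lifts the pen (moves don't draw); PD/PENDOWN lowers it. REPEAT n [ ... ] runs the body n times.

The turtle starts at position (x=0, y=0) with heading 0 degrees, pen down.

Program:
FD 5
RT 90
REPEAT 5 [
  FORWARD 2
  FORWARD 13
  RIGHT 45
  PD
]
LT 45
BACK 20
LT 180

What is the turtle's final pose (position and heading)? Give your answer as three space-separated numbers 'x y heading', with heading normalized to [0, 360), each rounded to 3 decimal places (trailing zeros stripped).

Executing turtle program step by step:
Start: pos=(0,0), heading=0, pen down
FD 5: (0,0) -> (5,0) [heading=0, draw]
RT 90: heading 0 -> 270
REPEAT 5 [
  -- iteration 1/5 --
  FD 2: (5,0) -> (5,-2) [heading=270, draw]
  FD 13: (5,-2) -> (5,-15) [heading=270, draw]
  RT 45: heading 270 -> 225
  PD: pen down
  -- iteration 2/5 --
  FD 2: (5,-15) -> (3.586,-16.414) [heading=225, draw]
  FD 13: (3.586,-16.414) -> (-5.607,-25.607) [heading=225, draw]
  RT 45: heading 225 -> 180
  PD: pen down
  -- iteration 3/5 --
  FD 2: (-5.607,-25.607) -> (-7.607,-25.607) [heading=180, draw]
  FD 13: (-7.607,-25.607) -> (-20.607,-25.607) [heading=180, draw]
  RT 45: heading 180 -> 135
  PD: pen down
  -- iteration 4/5 --
  FD 2: (-20.607,-25.607) -> (-22.021,-24.192) [heading=135, draw]
  FD 13: (-22.021,-24.192) -> (-31.213,-15) [heading=135, draw]
  RT 45: heading 135 -> 90
  PD: pen down
  -- iteration 5/5 --
  FD 2: (-31.213,-15) -> (-31.213,-13) [heading=90, draw]
  FD 13: (-31.213,-13) -> (-31.213,0) [heading=90, draw]
  RT 45: heading 90 -> 45
  PD: pen down
]
LT 45: heading 45 -> 90
BK 20: (-31.213,0) -> (-31.213,-20) [heading=90, draw]
LT 180: heading 90 -> 270
Final: pos=(-31.213,-20), heading=270, 12 segment(s) drawn

Answer: -31.213 -20 270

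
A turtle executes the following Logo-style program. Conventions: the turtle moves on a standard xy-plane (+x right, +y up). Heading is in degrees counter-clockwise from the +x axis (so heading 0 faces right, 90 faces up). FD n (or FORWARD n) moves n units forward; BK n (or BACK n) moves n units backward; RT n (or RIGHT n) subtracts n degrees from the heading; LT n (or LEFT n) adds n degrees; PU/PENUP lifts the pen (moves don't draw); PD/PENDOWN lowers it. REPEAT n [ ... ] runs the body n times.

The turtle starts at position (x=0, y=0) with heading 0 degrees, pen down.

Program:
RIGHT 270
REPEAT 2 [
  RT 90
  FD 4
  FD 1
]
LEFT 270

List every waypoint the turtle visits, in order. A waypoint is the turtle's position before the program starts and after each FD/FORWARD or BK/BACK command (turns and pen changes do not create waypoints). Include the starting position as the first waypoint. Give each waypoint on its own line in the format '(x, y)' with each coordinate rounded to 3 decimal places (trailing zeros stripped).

Answer: (0, 0)
(4, 0)
(5, 0)
(5, -4)
(5, -5)

Derivation:
Executing turtle program step by step:
Start: pos=(0,0), heading=0, pen down
RT 270: heading 0 -> 90
REPEAT 2 [
  -- iteration 1/2 --
  RT 90: heading 90 -> 0
  FD 4: (0,0) -> (4,0) [heading=0, draw]
  FD 1: (4,0) -> (5,0) [heading=0, draw]
  -- iteration 2/2 --
  RT 90: heading 0 -> 270
  FD 4: (5,0) -> (5,-4) [heading=270, draw]
  FD 1: (5,-4) -> (5,-5) [heading=270, draw]
]
LT 270: heading 270 -> 180
Final: pos=(5,-5), heading=180, 4 segment(s) drawn
Waypoints (5 total):
(0, 0)
(4, 0)
(5, 0)
(5, -4)
(5, -5)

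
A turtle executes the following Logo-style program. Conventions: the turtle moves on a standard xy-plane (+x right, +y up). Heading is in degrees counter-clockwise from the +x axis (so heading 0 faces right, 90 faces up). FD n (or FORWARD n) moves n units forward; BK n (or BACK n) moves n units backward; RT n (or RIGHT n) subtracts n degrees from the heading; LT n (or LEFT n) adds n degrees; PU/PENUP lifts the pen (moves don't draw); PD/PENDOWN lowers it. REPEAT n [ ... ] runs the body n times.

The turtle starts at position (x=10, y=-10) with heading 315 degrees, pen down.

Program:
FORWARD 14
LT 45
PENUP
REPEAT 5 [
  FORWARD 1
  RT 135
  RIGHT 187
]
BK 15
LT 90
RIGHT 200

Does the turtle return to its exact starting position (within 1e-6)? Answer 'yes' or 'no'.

Executing turtle program step by step:
Start: pos=(10,-10), heading=315, pen down
FD 14: (10,-10) -> (19.899,-19.899) [heading=315, draw]
LT 45: heading 315 -> 0
PU: pen up
REPEAT 5 [
  -- iteration 1/5 --
  FD 1: (19.899,-19.899) -> (20.899,-19.899) [heading=0, move]
  RT 135: heading 0 -> 225
  RT 187: heading 225 -> 38
  -- iteration 2/5 --
  FD 1: (20.899,-19.899) -> (21.688,-19.284) [heading=38, move]
  RT 135: heading 38 -> 263
  RT 187: heading 263 -> 76
  -- iteration 3/5 --
  FD 1: (21.688,-19.284) -> (21.929,-18.314) [heading=76, move]
  RT 135: heading 76 -> 301
  RT 187: heading 301 -> 114
  -- iteration 4/5 --
  FD 1: (21.929,-18.314) -> (21.523,-17.4) [heading=114, move]
  RT 135: heading 114 -> 339
  RT 187: heading 339 -> 152
  -- iteration 5/5 --
  FD 1: (21.523,-17.4) -> (20.64,-16.931) [heading=152, move]
  RT 135: heading 152 -> 17
  RT 187: heading 17 -> 190
]
BK 15: (20.64,-16.931) -> (35.412,-14.326) [heading=190, move]
LT 90: heading 190 -> 280
RT 200: heading 280 -> 80
Final: pos=(35.412,-14.326), heading=80, 1 segment(s) drawn

Start position: (10, -10)
Final position: (35.412, -14.326)
Distance = 25.777; >= 1e-6 -> NOT closed

Answer: no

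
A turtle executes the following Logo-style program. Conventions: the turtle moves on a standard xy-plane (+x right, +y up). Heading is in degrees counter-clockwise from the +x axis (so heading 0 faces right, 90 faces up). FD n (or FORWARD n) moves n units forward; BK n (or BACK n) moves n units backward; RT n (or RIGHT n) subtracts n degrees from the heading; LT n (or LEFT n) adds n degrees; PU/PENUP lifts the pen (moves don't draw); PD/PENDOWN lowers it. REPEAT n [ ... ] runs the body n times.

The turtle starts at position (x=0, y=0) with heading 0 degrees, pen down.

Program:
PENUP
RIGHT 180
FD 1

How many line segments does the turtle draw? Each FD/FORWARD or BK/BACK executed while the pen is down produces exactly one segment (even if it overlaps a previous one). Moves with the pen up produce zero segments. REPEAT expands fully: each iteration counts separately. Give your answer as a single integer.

Executing turtle program step by step:
Start: pos=(0,0), heading=0, pen down
PU: pen up
RT 180: heading 0 -> 180
FD 1: (0,0) -> (-1,0) [heading=180, move]
Final: pos=(-1,0), heading=180, 0 segment(s) drawn
Segments drawn: 0

Answer: 0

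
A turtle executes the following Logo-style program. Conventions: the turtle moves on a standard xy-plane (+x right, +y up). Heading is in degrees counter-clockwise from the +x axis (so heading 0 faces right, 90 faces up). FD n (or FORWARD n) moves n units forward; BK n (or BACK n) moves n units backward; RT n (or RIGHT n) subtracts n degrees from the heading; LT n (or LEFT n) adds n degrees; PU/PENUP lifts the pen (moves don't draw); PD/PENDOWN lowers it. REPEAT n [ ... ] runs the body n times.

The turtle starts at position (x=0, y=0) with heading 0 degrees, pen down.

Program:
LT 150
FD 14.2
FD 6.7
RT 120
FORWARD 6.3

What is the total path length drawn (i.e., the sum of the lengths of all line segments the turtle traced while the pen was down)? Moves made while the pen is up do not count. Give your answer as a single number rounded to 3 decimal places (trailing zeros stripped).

Executing turtle program step by step:
Start: pos=(0,0), heading=0, pen down
LT 150: heading 0 -> 150
FD 14.2: (0,0) -> (-12.298,7.1) [heading=150, draw]
FD 6.7: (-12.298,7.1) -> (-18.1,10.45) [heading=150, draw]
RT 120: heading 150 -> 30
FD 6.3: (-18.1,10.45) -> (-12.644,13.6) [heading=30, draw]
Final: pos=(-12.644,13.6), heading=30, 3 segment(s) drawn

Segment lengths:
  seg 1: (0,0) -> (-12.298,7.1), length = 14.2
  seg 2: (-12.298,7.1) -> (-18.1,10.45), length = 6.7
  seg 3: (-18.1,10.45) -> (-12.644,13.6), length = 6.3
Total = 27.2

Answer: 27.2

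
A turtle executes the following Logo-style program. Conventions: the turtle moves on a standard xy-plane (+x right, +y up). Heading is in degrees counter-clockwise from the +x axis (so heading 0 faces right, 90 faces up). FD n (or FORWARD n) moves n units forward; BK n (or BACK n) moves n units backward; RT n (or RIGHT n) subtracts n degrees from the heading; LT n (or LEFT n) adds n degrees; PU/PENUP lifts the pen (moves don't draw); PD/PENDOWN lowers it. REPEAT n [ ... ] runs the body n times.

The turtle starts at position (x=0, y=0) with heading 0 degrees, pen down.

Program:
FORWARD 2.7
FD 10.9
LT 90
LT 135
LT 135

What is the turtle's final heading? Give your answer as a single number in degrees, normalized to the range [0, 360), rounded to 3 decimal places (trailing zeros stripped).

Answer: 0

Derivation:
Executing turtle program step by step:
Start: pos=(0,0), heading=0, pen down
FD 2.7: (0,0) -> (2.7,0) [heading=0, draw]
FD 10.9: (2.7,0) -> (13.6,0) [heading=0, draw]
LT 90: heading 0 -> 90
LT 135: heading 90 -> 225
LT 135: heading 225 -> 0
Final: pos=(13.6,0), heading=0, 2 segment(s) drawn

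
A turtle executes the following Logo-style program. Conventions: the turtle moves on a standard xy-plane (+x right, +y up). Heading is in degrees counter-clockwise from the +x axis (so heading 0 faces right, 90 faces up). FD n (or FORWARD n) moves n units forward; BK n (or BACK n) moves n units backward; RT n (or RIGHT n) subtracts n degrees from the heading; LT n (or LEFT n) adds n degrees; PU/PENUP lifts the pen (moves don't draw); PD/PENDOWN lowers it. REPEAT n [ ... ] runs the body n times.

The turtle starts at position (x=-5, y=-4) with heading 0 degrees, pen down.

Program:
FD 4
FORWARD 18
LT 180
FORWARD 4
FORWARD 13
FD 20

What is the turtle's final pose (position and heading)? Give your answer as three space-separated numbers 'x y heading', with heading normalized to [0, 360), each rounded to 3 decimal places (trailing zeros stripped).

Answer: -20 -4 180

Derivation:
Executing turtle program step by step:
Start: pos=(-5,-4), heading=0, pen down
FD 4: (-5,-4) -> (-1,-4) [heading=0, draw]
FD 18: (-1,-4) -> (17,-4) [heading=0, draw]
LT 180: heading 0 -> 180
FD 4: (17,-4) -> (13,-4) [heading=180, draw]
FD 13: (13,-4) -> (0,-4) [heading=180, draw]
FD 20: (0,-4) -> (-20,-4) [heading=180, draw]
Final: pos=(-20,-4), heading=180, 5 segment(s) drawn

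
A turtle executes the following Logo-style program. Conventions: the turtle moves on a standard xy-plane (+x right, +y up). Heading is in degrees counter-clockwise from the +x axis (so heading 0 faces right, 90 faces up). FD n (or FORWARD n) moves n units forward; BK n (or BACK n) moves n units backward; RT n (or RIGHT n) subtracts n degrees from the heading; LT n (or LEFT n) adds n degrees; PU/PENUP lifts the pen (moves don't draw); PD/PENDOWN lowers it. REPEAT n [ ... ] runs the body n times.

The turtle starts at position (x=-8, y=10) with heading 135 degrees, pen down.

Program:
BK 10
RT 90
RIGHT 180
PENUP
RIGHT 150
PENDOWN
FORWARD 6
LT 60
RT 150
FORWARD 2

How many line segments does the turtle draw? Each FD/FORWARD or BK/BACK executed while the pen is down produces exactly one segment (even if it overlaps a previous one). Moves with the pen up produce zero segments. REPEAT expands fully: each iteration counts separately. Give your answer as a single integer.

Executing turtle program step by step:
Start: pos=(-8,10), heading=135, pen down
BK 10: (-8,10) -> (-0.929,2.929) [heading=135, draw]
RT 90: heading 135 -> 45
RT 180: heading 45 -> 225
PU: pen up
RT 150: heading 225 -> 75
PD: pen down
FD 6: (-0.929,2.929) -> (0.624,8.724) [heading=75, draw]
LT 60: heading 75 -> 135
RT 150: heading 135 -> 345
FD 2: (0.624,8.724) -> (2.556,8.207) [heading=345, draw]
Final: pos=(2.556,8.207), heading=345, 3 segment(s) drawn
Segments drawn: 3

Answer: 3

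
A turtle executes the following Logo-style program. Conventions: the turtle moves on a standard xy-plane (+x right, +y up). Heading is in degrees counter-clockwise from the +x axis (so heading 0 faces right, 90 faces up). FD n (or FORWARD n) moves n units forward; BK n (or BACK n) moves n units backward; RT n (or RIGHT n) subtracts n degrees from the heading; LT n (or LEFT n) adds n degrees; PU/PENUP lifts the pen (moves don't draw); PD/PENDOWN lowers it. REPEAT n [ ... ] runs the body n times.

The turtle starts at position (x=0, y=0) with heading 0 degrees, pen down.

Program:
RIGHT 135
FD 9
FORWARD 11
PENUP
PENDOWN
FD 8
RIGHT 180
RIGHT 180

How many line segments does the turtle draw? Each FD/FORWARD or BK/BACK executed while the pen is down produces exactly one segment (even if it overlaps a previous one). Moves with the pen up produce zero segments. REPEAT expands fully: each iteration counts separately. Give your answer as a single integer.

Executing turtle program step by step:
Start: pos=(0,0), heading=0, pen down
RT 135: heading 0 -> 225
FD 9: (0,0) -> (-6.364,-6.364) [heading=225, draw]
FD 11: (-6.364,-6.364) -> (-14.142,-14.142) [heading=225, draw]
PU: pen up
PD: pen down
FD 8: (-14.142,-14.142) -> (-19.799,-19.799) [heading=225, draw]
RT 180: heading 225 -> 45
RT 180: heading 45 -> 225
Final: pos=(-19.799,-19.799), heading=225, 3 segment(s) drawn
Segments drawn: 3

Answer: 3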